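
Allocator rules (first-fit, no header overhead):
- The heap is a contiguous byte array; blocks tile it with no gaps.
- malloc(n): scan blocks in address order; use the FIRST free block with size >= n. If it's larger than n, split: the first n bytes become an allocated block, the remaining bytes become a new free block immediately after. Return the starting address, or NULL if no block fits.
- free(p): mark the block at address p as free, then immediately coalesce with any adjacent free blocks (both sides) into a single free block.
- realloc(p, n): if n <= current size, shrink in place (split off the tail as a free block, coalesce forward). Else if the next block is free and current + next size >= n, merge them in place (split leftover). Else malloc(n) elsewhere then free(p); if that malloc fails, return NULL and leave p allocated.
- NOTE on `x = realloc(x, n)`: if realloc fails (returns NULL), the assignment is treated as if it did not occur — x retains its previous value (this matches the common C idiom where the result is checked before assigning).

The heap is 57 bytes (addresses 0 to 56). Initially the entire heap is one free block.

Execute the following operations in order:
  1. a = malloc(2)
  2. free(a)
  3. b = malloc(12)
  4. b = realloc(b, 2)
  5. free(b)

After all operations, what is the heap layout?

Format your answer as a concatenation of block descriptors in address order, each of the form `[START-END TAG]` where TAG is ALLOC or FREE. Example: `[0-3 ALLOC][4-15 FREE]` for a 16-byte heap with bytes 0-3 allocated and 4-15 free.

Op 1: a = malloc(2) -> a = 0; heap: [0-1 ALLOC][2-56 FREE]
Op 2: free(a) -> (freed a); heap: [0-56 FREE]
Op 3: b = malloc(12) -> b = 0; heap: [0-11 ALLOC][12-56 FREE]
Op 4: b = realloc(b, 2) -> b = 0; heap: [0-1 ALLOC][2-56 FREE]
Op 5: free(b) -> (freed b); heap: [0-56 FREE]

Answer: [0-56 FREE]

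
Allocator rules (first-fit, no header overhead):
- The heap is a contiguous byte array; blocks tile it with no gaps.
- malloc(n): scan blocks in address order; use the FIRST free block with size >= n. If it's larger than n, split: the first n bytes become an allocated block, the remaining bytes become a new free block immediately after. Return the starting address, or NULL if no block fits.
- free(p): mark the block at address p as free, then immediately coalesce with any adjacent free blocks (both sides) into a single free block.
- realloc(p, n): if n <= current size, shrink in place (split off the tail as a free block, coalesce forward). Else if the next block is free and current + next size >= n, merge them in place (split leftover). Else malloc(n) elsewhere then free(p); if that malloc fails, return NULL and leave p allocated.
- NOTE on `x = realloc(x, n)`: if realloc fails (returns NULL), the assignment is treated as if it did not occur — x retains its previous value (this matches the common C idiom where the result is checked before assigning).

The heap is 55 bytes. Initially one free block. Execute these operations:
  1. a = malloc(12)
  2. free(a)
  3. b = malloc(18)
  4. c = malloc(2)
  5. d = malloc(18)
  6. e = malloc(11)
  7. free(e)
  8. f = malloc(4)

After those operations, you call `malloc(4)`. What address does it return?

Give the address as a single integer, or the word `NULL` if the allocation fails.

Op 1: a = malloc(12) -> a = 0; heap: [0-11 ALLOC][12-54 FREE]
Op 2: free(a) -> (freed a); heap: [0-54 FREE]
Op 3: b = malloc(18) -> b = 0; heap: [0-17 ALLOC][18-54 FREE]
Op 4: c = malloc(2) -> c = 18; heap: [0-17 ALLOC][18-19 ALLOC][20-54 FREE]
Op 5: d = malloc(18) -> d = 20; heap: [0-17 ALLOC][18-19 ALLOC][20-37 ALLOC][38-54 FREE]
Op 6: e = malloc(11) -> e = 38; heap: [0-17 ALLOC][18-19 ALLOC][20-37 ALLOC][38-48 ALLOC][49-54 FREE]
Op 7: free(e) -> (freed e); heap: [0-17 ALLOC][18-19 ALLOC][20-37 ALLOC][38-54 FREE]
Op 8: f = malloc(4) -> f = 38; heap: [0-17 ALLOC][18-19 ALLOC][20-37 ALLOC][38-41 ALLOC][42-54 FREE]
malloc(4): first-fit scan over [0-17 ALLOC][18-19 ALLOC][20-37 ALLOC][38-41 ALLOC][42-54 FREE] -> 42

Answer: 42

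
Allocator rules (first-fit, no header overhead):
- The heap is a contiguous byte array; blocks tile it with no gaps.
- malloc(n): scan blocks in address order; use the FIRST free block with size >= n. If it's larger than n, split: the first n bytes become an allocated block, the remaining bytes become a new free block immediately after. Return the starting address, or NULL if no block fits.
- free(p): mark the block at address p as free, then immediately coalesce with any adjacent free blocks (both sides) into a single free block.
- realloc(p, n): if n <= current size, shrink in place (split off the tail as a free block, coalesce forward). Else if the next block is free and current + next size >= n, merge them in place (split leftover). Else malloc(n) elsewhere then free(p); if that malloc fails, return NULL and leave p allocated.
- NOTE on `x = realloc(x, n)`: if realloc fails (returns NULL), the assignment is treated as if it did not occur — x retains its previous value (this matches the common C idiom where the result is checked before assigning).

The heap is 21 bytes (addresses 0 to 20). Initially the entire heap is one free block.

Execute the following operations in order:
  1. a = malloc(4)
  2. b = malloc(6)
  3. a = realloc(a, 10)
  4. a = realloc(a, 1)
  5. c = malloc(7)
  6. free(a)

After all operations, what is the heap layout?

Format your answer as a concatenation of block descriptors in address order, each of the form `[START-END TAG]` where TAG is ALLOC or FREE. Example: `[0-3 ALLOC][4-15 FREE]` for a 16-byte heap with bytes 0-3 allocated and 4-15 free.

Answer: [0-3 FREE][4-9 ALLOC][10-10 FREE][11-17 ALLOC][18-20 FREE]

Derivation:
Op 1: a = malloc(4) -> a = 0; heap: [0-3 ALLOC][4-20 FREE]
Op 2: b = malloc(6) -> b = 4; heap: [0-3 ALLOC][4-9 ALLOC][10-20 FREE]
Op 3: a = realloc(a, 10) -> a = 10; heap: [0-3 FREE][4-9 ALLOC][10-19 ALLOC][20-20 FREE]
Op 4: a = realloc(a, 1) -> a = 10; heap: [0-3 FREE][4-9 ALLOC][10-10 ALLOC][11-20 FREE]
Op 5: c = malloc(7) -> c = 11; heap: [0-3 FREE][4-9 ALLOC][10-10 ALLOC][11-17 ALLOC][18-20 FREE]
Op 6: free(a) -> (freed a); heap: [0-3 FREE][4-9 ALLOC][10-10 FREE][11-17 ALLOC][18-20 FREE]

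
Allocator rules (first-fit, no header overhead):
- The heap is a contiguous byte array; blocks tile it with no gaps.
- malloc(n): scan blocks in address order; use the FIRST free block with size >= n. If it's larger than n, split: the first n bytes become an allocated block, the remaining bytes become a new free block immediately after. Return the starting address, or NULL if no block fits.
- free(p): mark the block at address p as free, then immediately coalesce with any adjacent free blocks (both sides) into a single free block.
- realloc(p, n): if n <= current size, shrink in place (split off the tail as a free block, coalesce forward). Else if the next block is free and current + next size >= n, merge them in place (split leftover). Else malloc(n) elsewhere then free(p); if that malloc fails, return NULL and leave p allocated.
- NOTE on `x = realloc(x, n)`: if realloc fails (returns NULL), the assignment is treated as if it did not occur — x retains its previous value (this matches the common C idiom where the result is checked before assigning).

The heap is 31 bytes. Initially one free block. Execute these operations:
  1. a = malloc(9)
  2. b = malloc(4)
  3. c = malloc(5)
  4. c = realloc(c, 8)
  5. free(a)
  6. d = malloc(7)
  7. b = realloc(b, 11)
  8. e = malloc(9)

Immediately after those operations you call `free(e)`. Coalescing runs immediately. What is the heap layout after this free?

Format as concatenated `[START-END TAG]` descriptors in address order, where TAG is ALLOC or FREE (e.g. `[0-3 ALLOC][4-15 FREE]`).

Answer: [0-6 ALLOC][7-8 FREE][9-12 ALLOC][13-20 ALLOC][21-30 FREE]

Derivation:
Op 1: a = malloc(9) -> a = 0; heap: [0-8 ALLOC][9-30 FREE]
Op 2: b = malloc(4) -> b = 9; heap: [0-8 ALLOC][9-12 ALLOC][13-30 FREE]
Op 3: c = malloc(5) -> c = 13; heap: [0-8 ALLOC][9-12 ALLOC][13-17 ALLOC][18-30 FREE]
Op 4: c = realloc(c, 8) -> c = 13; heap: [0-8 ALLOC][9-12 ALLOC][13-20 ALLOC][21-30 FREE]
Op 5: free(a) -> (freed a); heap: [0-8 FREE][9-12 ALLOC][13-20 ALLOC][21-30 FREE]
Op 6: d = malloc(7) -> d = 0; heap: [0-6 ALLOC][7-8 FREE][9-12 ALLOC][13-20 ALLOC][21-30 FREE]
Op 7: b = realloc(b, 11) -> NULL (b unchanged); heap: [0-6 ALLOC][7-8 FREE][9-12 ALLOC][13-20 ALLOC][21-30 FREE]
Op 8: e = malloc(9) -> e = 21; heap: [0-6 ALLOC][7-8 FREE][9-12 ALLOC][13-20 ALLOC][21-29 ALLOC][30-30 FREE]
free(e): e = 21 -> block [21-29 ALLOC]; mark free, coalesce with adjacent free neighbors -> [0-6 ALLOC][7-8 FREE][9-12 ALLOC][13-20 ALLOC][21-30 FREE]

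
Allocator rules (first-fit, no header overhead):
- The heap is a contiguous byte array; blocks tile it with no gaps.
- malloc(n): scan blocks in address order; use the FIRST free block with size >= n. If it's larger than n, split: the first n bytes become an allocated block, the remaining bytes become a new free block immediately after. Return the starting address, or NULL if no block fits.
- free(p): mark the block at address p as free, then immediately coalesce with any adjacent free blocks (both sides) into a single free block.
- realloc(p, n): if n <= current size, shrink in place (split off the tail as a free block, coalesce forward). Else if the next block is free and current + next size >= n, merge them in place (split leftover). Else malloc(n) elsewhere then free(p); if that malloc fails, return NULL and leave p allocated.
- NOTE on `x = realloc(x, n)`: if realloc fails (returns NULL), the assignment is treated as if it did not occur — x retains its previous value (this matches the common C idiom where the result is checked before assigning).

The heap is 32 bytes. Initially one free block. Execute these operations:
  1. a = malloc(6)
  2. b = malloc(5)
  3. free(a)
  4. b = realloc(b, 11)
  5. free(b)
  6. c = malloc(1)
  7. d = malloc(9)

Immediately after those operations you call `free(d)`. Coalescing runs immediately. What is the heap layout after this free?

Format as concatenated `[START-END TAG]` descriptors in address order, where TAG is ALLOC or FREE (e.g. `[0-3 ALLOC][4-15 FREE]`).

Answer: [0-0 ALLOC][1-31 FREE]

Derivation:
Op 1: a = malloc(6) -> a = 0; heap: [0-5 ALLOC][6-31 FREE]
Op 2: b = malloc(5) -> b = 6; heap: [0-5 ALLOC][6-10 ALLOC][11-31 FREE]
Op 3: free(a) -> (freed a); heap: [0-5 FREE][6-10 ALLOC][11-31 FREE]
Op 4: b = realloc(b, 11) -> b = 6; heap: [0-5 FREE][6-16 ALLOC][17-31 FREE]
Op 5: free(b) -> (freed b); heap: [0-31 FREE]
Op 6: c = malloc(1) -> c = 0; heap: [0-0 ALLOC][1-31 FREE]
Op 7: d = malloc(9) -> d = 1; heap: [0-0 ALLOC][1-9 ALLOC][10-31 FREE]
free(d): d = 1 -> block [1-9 ALLOC]; mark free, coalesce with adjacent free neighbors -> [0-0 ALLOC][1-31 FREE]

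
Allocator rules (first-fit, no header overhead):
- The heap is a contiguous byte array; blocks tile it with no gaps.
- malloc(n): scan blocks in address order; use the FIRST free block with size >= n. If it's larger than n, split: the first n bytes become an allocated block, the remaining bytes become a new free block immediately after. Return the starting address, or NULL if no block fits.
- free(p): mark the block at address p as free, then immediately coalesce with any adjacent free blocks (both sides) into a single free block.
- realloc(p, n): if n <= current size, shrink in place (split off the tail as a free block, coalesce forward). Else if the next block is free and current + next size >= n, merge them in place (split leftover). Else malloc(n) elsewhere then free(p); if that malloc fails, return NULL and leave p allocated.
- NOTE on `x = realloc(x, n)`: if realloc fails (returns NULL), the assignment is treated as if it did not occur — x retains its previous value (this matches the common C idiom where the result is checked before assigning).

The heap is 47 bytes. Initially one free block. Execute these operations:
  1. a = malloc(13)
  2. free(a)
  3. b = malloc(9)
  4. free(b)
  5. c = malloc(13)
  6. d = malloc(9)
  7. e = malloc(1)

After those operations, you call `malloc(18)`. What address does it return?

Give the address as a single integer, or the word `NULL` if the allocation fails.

Answer: 23

Derivation:
Op 1: a = malloc(13) -> a = 0; heap: [0-12 ALLOC][13-46 FREE]
Op 2: free(a) -> (freed a); heap: [0-46 FREE]
Op 3: b = malloc(9) -> b = 0; heap: [0-8 ALLOC][9-46 FREE]
Op 4: free(b) -> (freed b); heap: [0-46 FREE]
Op 5: c = malloc(13) -> c = 0; heap: [0-12 ALLOC][13-46 FREE]
Op 6: d = malloc(9) -> d = 13; heap: [0-12 ALLOC][13-21 ALLOC][22-46 FREE]
Op 7: e = malloc(1) -> e = 22; heap: [0-12 ALLOC][13-21 ALLOC][22-22 ALLOC][23-46 FREE]
malloc(18): first-fit scan over [0-12 ALLOC][13-21 ALLOC][22-22 ALLOC][23-46 FREE] -> 23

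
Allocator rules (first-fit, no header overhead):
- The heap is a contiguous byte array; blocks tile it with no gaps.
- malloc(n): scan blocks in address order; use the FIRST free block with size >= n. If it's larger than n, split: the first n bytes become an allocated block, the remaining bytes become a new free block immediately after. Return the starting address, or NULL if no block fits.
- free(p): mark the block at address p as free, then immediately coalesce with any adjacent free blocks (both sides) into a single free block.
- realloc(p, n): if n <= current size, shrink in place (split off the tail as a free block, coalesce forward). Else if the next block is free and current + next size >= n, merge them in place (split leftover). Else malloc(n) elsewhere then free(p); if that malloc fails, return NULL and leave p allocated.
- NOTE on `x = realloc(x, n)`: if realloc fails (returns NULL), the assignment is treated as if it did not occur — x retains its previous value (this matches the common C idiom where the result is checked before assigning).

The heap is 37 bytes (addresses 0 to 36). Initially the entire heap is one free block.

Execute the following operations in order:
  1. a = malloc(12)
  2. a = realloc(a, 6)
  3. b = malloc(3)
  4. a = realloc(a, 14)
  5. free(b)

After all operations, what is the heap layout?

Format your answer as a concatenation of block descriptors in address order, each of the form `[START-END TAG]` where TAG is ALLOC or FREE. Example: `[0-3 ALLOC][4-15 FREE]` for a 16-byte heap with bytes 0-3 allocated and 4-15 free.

Answer: [0-8 FREE][9-22 ALLOC][23-36 FREE]

Derivation:
Op 1: a = malloc(12) -> a = 0; heap: [0-11 ALLOC][12-36 FREE]
Op 2: a = realloc(a, 6) -> a = 0; heap: [0-5 ALLOC][6-36 FREE]
Op 3: b = malloc(3) -> b = 6; heap: [0-5 ALLOC][6-8 ALLOC][9-36 FREE]
Op 4: a = realloc(a, 14) -> a = 9; heap: [0-5 FREE][6-8 ALLOC][9-22 ALLOC][23-36 FREE]
Op 5: free(b) -> (freed b); heap: [0-8 FREE][9-22 ALLOC][23-36 FREE]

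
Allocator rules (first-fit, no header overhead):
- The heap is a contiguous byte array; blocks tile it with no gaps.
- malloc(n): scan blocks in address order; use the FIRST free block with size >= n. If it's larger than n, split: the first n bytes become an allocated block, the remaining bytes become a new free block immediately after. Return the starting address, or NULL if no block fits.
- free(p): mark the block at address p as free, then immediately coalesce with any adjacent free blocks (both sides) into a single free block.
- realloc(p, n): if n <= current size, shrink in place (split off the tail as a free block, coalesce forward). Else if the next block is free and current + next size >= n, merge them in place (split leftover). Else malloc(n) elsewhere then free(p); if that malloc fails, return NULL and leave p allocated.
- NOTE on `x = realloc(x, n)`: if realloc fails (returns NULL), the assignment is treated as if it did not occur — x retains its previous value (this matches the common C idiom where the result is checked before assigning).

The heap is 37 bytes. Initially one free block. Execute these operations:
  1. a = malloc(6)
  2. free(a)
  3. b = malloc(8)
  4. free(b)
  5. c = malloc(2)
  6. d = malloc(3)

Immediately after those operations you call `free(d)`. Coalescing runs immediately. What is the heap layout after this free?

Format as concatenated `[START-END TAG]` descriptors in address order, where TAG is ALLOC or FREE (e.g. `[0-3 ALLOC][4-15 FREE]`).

Answer: [0-1 ALLOC][2-36 FREE]

Derivation:
Op 1: a = malloc(6) -> a = 0; heap: [0-5 ALLOC][6-36 FREE]
Op 2: free(a) -> (freed a); heap: [0-36 FREE]
Op 3: b = malloc(8) -> b = 0; heap: [0-7 ALLOC][8-36 FREE]
Op 4: free(b) -> (freed b); heap: [0-36 FREE]
Op 5: c = malloc(2) -> c = 0; heap: [0-1 ALLOC][2-36 FREE]
Op 6: d = malloc(3) -> d = 2; heap: [0-1 ALLOC][2-4 ALLOC][5-36 FREE]
free(d): d = 2 -> block [2-4 ALLOC]; mark free, coalesce with adjacent free neighbors -> [0-1 ALLOC][2-36 FREE]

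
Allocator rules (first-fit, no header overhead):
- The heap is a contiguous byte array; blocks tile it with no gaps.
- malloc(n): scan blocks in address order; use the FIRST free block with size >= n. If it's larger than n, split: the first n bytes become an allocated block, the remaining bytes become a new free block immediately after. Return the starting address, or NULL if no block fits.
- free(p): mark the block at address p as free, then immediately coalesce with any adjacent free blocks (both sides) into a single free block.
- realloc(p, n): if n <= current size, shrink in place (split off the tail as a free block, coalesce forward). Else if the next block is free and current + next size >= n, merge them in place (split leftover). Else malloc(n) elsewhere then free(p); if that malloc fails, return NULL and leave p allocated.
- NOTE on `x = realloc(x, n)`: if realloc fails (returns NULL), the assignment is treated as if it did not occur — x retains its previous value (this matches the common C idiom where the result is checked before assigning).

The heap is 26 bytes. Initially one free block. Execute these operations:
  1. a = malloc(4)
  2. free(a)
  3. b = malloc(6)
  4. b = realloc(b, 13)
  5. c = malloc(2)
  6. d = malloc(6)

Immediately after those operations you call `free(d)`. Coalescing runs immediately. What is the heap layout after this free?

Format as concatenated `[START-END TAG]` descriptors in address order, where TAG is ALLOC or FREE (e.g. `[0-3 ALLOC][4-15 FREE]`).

Answer: [0-12 ALLOC][13-14 ALLOC][15-25 FREE]

Derivation:
Op 1: a = malloc(4) -> a = 0; heap: [0-3 ALLOC][4-25 FREE]
Op 2: free(a) -> (freed a); heap: [0-25 FREE]
Op 3: b = malloc(6) -> b = 0; heap: [0-5 ALLOC][6-25 FREE]
Op 4: b = realloc(b, 13) -> b = 0; heap: [0-12 ALLOC][13-25 FREE]
Op 5: c = malloc(2) -> c = 13; heap: [0-12 ALLOC][13-14 ALLOC][15-25 FREE]
Op 6: d = malloc(6) -> d = 15; heap: [0-12 ALLOC][13-14 ALLOC][15-20 ALLOC][21-25 FREE]
free(d): d = 15 -> block [15-20 ALLOC]; mark free, coalesce with adjacent free neighbors -> [0-12 ALLOC][13-14 ALLOC][15-25 FREE]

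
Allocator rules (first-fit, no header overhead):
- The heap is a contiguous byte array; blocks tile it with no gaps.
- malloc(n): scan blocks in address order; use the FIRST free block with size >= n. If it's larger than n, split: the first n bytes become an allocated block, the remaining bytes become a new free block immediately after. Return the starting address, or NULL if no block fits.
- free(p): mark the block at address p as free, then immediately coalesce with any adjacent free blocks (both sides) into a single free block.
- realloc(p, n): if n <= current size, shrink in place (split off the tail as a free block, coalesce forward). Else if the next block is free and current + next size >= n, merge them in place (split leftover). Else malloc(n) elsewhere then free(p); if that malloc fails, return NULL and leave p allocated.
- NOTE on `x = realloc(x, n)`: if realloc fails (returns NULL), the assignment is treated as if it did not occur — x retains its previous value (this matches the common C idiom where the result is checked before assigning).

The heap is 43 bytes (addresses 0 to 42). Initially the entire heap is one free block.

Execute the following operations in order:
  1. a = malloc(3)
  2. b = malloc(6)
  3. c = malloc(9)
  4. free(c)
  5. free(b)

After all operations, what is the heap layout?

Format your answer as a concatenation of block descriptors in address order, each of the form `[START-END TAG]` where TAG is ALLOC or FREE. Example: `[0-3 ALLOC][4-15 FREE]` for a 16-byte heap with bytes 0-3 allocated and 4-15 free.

Answer: [0-2 ALLOC][3-42 FREE]

Derivation:
Op 1: a = malloc(3) -> a = 0; heap: [0-2 ALLOC][3-42 FREE]
Op 2: b = malloc(6) -> b = 3; heap: [0-2 ALLOC][3-8 ALLOC][9-42 FREE]
Op 3: c = malloc(9) -> c = 9; heap: [0-2 ALLOC][3-8 ALLOC][9-17 ALLOC][18-42 FREE]
Op 4: free(c) -> (freed c); heap: [0-2 ALLOC][3-8 ALLOC][9-42 FREE]
Op 5: free(b) -> (freed b); heap: [0-2 ALLOC][3-42 FREE]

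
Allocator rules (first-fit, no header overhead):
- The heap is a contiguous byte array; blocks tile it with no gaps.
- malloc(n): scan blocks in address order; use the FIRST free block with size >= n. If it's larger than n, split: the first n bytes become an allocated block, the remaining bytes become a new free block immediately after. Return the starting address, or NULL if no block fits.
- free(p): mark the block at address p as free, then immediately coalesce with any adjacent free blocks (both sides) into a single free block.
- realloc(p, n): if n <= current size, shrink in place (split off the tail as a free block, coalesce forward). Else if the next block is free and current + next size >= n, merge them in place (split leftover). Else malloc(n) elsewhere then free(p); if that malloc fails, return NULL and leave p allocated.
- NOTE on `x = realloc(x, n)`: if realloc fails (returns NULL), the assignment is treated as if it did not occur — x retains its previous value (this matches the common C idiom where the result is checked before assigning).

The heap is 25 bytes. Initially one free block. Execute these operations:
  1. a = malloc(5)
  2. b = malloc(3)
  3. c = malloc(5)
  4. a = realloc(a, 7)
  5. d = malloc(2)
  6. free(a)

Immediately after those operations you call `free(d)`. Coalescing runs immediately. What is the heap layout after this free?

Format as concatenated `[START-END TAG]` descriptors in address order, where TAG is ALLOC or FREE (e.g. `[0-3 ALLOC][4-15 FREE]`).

Op 1: a = malloc(5) -> a = 0; heap: [0-4 ALLOC][5-24 FREE]
Op 2: b = malloc(3) -> b = 5; heap: [0-4 ALLOC][5-7 ALLOC][8-24 FREE]
Op 3: c = malloc(5) -> c = 8; heap: [0-4 ALLOC][5-7 ALLOC][8-12 ALLOC][13-24 FREE]
Op 4: a = realloc(a, 7) -> a = 13; heap: [0-4 FREE][5-7 ALLOC][8-12 ALLOC][13-19 ALLOC][20-24 FREE]
Op 5: d = malloc(2) -> d = 0; heap: [0-1 ALLOC][2-4 FREE][5-7 ALLOC][8-12 ALLOC][13-19 ALLOC][20-24 FREE]
Op 6: free(a) -> (freed a); heap: [0-1 ALLOC][2-4 FREE][5-7 ALLOC][8-12 ALLOC][13-24 FREE]
free(d): d = 0 -> block [0-1 ALLOC]; mark free, coalesce with adjacent free neighbors -> [0-4 FREE][5-7 ALLOC][8-12 ALLOC][13-24 FREE]

Answer: [0-4 FREE][5-7 ALLOC][8-12 ALLOC][13-24 FREE]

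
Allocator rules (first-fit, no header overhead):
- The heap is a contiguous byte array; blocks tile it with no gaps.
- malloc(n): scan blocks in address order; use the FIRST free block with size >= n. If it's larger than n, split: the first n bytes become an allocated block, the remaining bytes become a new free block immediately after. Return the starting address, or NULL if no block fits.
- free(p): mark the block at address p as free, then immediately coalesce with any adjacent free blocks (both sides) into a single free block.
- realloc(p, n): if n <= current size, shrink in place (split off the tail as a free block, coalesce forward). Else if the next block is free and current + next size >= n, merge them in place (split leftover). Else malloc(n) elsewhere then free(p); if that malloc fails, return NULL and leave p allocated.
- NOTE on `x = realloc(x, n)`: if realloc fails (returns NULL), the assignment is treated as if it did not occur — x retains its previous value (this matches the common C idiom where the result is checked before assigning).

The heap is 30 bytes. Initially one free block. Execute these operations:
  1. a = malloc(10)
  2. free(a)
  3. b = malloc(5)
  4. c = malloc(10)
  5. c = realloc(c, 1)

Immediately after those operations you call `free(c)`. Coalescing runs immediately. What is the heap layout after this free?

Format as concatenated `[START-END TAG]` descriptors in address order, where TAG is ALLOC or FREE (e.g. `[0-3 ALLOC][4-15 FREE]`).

Op 1: a = malloc(10) -> a = 0; heap: [0-9 ALLOC][10-29 FREE]
Op 2: free(a) -> (freed a); heap: [0-29 FREE]
Op 3: b = malloc(5) -> b = 0; heap: [0-4 ALLOC][5-29 FREE]
Op 4: c = malloc(10) -> c = 5; heap: [0-4 ALLOC][5-14 ALLOC][15-29 FREE]
Op 5: c = realloc(c, 1) -> c = 5; heap: [0-4 ALLOC][5-5 ALLOC][6-29 FREE]
free(c): c = 5 -> block [5-5 ALLOC]; mark free, coalesce with adjacent free neighbors -> [0-4 ALLOC][5-29 FREE]

Answer: [0-4 ALLOC][5-29 FREE]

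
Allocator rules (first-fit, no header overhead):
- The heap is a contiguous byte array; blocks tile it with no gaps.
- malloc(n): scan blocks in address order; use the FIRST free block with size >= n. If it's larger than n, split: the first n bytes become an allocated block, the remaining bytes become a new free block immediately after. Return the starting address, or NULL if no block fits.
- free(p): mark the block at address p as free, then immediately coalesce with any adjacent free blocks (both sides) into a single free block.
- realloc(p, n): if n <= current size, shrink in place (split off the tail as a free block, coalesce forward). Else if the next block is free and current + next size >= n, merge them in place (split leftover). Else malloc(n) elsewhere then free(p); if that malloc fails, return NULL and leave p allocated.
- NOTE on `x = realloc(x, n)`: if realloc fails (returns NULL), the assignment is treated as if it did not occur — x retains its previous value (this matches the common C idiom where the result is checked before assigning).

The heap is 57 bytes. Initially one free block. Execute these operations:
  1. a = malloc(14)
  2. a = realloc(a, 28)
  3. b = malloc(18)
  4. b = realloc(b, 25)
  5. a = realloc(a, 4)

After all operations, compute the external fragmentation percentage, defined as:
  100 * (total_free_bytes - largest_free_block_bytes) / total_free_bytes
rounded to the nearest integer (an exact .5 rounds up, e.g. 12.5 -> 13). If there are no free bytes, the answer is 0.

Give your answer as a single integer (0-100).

Answer: 14

Derivation:
Op 1: a = malloc(14) -> a = 0; heap: [0-13 ALLOC][14-56 FREE]
Op 2: a = realloc(a, 28) -> a = 0; heap: [0-27 ALLOC][28-56 FREE]
Op 3: b = malloc(18) -> b = 28; heap: [0-27 ALLOC][28-45 ALLOC][46-56 FREE]
Op 4: b = realloc(b, 25) -> b = 28; heap: [0-27 ALLOC][28-52 ALLOC][53-56 FREE]
Op 5: a = realloc(a, 4) -> a = 0; heap: [0-3 ALLOC][4-27 FREE][28-52 ALLOC][53-56 FREE]
Free blocks: [24 4] total_free=28 largest=24 -> 100*(28-24)/28 = 400/28 ≈ 14.286 -> rounds to 14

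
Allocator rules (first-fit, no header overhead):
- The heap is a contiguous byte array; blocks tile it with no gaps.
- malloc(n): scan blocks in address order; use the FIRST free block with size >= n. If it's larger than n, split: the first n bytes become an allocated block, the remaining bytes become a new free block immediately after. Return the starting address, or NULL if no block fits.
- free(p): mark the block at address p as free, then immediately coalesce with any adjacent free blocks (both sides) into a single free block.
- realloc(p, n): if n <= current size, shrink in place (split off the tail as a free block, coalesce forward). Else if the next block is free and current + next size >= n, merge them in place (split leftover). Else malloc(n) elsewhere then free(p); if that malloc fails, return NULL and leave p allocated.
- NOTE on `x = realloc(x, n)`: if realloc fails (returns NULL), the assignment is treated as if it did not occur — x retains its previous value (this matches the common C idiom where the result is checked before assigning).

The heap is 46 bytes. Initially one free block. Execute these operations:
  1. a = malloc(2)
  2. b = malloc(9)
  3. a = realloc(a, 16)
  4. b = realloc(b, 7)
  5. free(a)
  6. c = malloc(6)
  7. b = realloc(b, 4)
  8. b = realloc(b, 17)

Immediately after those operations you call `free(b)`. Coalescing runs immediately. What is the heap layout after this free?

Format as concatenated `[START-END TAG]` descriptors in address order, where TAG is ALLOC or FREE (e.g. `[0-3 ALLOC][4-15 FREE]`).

Op 1: a = malloc(2) -> a = 0; heap: [0-1 ALLOC][2-45 FREE]
Op 2: b = malloc(9) -> b = 2; heap: [0-1 ALLOC][2-10 ALLOC][11-45 FREE]
Op 3: a = realloc(a, 16) -> a = 11; heap: [0-1 FREE][2-10 ALLOC][11-26 ALLOC][27-45 FREE]
Op 4: b = realloc(b, 7) -> b = 2; heap: [0-1 FREE][2-8 ALLOC][9-10 FREE][11-26 ALLOC][27-45 FREE]
Op 5: free(a) -> (freed a); heap: [0-1 FREE][2-8 ALLOC][9-45 FREE]
Op 6: c = malloc(6) -> c = 9; heap: [0-1 FREE][2-8 ALLOC][9-14 ALLOC][15-45 FREE]
Op 7: b = realloc(b, 4) -> b = 2; heap: [0-1 FREE][2-5 ALLOC][6-8 FREE][9-14 ALLOC][15-45 FREE]
Op 8: b = realloc(b, 17) -> b = 15; heap: [0-8 FREE][9-14 ALLOC][15-31 ALLOC][32-45 FREE]
free(b): b = 15 -> block [15-31 ALLOC]; mark free, coalesce with adjacent free neighbors -> [0-8 FREE][9-14 ALLOC][15-45 FREE]

Answer: [0-8 FREE][9-14 ALLOC][15-45 FREE]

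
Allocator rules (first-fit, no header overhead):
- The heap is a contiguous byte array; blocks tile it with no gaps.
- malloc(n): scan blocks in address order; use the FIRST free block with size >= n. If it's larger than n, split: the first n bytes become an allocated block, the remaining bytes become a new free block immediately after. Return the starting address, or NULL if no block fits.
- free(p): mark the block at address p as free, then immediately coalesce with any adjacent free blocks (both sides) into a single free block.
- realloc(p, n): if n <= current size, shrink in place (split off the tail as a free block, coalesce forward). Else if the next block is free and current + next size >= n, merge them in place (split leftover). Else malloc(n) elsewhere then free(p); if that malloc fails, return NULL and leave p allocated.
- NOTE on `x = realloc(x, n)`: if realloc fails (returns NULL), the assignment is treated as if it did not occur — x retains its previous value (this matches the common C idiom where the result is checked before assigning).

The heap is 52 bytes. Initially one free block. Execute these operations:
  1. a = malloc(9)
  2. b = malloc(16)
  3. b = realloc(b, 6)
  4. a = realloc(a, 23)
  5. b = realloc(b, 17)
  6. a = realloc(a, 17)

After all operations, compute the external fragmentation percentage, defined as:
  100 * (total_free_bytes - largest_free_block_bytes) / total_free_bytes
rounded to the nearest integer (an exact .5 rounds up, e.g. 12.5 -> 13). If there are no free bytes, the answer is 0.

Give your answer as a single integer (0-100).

Op 1: a = malloc(9) -> a = 0; heap: [0-8 ALLOC][9-51 FREE]
Op 2: b = malloc(16) -> b = 9; heap: [0-8 ALLOC][9-24 ALLOC][25-51 FREE]
Op 3: b = realloc(b, 6) -> b = 9; heap: [0-8 ALLOC][9-14 ALLOC][15-51 FREE]
Op 4: a = realloc(a, 23) -> a = 15; heap: [0-8 FREE][9-14 ALLOC][15-37 ALLOC][38-51 FREE]
Op 5: b = realloc(b, 17) -> NULL (b unchanged); heap: [0-8 FREE][9-14 ALLOC][15-37 ALLOC][38-51 FREE]
Op 6: a = realloc(a, 17) -> a = 15; heap: [0-8 FREE][9-14 ALLOC][15-31 ALLOC][32-51 FREE]
Free blocks: [9 20] total_free=29 largest=20 -> 100*(29-20)/29 = 900/29 ≈ 31.034 -> rounds to 31

Answer: 31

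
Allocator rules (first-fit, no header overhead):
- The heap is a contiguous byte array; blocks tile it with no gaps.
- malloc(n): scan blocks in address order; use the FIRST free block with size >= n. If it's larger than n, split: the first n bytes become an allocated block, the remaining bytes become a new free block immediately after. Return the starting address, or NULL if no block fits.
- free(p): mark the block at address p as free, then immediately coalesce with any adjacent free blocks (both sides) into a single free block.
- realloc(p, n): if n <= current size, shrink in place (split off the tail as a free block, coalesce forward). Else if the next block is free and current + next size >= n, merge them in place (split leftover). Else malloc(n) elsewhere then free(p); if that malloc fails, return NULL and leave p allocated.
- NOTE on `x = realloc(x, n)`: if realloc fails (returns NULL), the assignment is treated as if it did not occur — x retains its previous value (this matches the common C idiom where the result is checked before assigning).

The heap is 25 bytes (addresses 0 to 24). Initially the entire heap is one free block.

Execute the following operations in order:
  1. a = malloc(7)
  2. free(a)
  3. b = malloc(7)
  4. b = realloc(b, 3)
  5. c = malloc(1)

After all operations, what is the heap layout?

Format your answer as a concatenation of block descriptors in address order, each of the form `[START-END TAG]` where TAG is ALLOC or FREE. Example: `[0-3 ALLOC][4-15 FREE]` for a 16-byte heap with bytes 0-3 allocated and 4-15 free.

Op 1: a = malloc(7) -> a = 0; heap: [0-6 ALLOC][7-24 FREE]
Op 2: free(a) -> (freed a); heap: [0-24 FREE]
Op 3: b = malloc(7) -> b = 0; heap: [0-6 ALLOC][7-24 FREE]
Op 4: b = realloc(b, 3) -> b = 0; heap: [0-2 ALLOC][3-24 FREE]
Op 5: c = malloc(1) -> c = 3; heap: [0-2 ALLOC][3-3 ALLOC][4-24 FREE]

Answer: [0-2 ALLOC][3-3 ALLOC][4-24 FREE]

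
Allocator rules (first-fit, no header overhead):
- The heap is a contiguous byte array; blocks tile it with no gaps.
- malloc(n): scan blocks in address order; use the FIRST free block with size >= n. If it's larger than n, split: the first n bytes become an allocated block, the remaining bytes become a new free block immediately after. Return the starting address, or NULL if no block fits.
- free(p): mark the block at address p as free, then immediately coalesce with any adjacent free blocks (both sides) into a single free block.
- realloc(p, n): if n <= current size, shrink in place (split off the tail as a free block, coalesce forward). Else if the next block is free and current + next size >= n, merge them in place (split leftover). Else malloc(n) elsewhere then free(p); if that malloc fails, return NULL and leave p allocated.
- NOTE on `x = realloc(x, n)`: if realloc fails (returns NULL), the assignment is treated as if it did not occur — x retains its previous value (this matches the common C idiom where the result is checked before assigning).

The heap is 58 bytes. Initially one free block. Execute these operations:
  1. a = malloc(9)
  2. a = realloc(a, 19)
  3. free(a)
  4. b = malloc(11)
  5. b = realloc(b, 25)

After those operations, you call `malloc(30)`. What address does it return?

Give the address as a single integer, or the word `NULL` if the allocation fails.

Answer: 25

Derivation:
Op 1: a = malloc(9) -> a = 0; heap: [0-8 ALLOC][9-57 FREE]
Op 2: a = realloc(a, 19) -> a = 0; heap: [0-18 ALLOC][19-57 FREE]
Op 3: free(a) -> (freed a); heap: [0-57 FREE]
Op 4: b = malloc(11) -> b = 0; heap: [0-10 ALLOC][11-57 FREE]
Op 5: b = realloc(b, 25) -> b = 0; heap: [0-24 ALLOC][25-57 FREE]
malloc(30): first-fit scan over [0-24 ALLOC][25-57 FREE] -> 25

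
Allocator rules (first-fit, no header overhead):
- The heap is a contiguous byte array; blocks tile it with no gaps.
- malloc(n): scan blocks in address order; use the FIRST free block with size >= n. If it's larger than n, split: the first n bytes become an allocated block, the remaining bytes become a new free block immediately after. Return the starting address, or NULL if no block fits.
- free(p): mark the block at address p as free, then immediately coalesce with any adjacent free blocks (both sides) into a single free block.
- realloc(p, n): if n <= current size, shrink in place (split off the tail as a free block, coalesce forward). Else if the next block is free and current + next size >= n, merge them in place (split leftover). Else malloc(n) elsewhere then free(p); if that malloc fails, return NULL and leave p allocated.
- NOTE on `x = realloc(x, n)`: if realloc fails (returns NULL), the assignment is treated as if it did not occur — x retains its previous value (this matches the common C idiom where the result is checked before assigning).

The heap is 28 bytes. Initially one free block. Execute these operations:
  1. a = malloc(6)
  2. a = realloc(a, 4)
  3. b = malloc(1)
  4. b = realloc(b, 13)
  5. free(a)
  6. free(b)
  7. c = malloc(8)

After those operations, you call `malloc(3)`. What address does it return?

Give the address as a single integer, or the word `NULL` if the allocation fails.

Answer: 8

Derivation:
Op 1: a = malloc(6) -> a = 0; heap: [0-5 ALLOC][6-27 FREE]
Op 2: a = realloc(a, 4) -> a = 0; heap: [0-3 ALLOC][4-27 FREE]
Op 3: b = malloc(1) -> b = 4; heap: [0-3 ALLOC][4-4 ALLOC][5-27 FREE]
Op 4: b = realloc(b, 13) -> b = 4; heap: [0-3 ALLOC][4-16 ALLOC][17-27 FREE]
Op 5: free(a) -> (freed a); heap: [0-3 FREE][4-16 ALLOC][17-27 FREE]
Op 6: free(b) -> (freed b); heap: [0-27 FREE]
Op 7: c = malloc(8) -> c = 0; heap: [0-7 ALLOC][8-27 FREE]
malloc(3): first-fit scan over [0-7 ALLOC][8-27 FREE] -> 8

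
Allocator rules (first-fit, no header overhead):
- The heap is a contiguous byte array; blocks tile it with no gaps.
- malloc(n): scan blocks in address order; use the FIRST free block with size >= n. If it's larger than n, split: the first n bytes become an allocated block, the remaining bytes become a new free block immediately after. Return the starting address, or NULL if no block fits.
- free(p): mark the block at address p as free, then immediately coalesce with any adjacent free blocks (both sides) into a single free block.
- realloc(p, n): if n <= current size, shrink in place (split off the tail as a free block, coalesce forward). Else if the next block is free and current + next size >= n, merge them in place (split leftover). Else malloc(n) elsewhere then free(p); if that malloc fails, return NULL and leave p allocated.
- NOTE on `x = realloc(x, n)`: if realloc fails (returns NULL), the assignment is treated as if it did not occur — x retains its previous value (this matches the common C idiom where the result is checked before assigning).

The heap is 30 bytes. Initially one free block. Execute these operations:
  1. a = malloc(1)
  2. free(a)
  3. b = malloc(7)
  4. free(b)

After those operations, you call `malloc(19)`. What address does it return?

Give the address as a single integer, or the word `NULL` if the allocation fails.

Answer: 0

Derivation:
Op 1: a = malloc(1) -> a = 0; heap: [0-0 ALLOC][1-29 FREE]
Op 2: free(a) -> (freed a); heap: [0-29 FREE]
Op 3: b = malloc(7) -> b = 0; heap: [0-6 ALLOC][7-29 FREE]
Op 4: free(b) -> (freed b); heap: [0-29 FREE]
malloc(19): first-fit scan over [0-29 FREE] -> 0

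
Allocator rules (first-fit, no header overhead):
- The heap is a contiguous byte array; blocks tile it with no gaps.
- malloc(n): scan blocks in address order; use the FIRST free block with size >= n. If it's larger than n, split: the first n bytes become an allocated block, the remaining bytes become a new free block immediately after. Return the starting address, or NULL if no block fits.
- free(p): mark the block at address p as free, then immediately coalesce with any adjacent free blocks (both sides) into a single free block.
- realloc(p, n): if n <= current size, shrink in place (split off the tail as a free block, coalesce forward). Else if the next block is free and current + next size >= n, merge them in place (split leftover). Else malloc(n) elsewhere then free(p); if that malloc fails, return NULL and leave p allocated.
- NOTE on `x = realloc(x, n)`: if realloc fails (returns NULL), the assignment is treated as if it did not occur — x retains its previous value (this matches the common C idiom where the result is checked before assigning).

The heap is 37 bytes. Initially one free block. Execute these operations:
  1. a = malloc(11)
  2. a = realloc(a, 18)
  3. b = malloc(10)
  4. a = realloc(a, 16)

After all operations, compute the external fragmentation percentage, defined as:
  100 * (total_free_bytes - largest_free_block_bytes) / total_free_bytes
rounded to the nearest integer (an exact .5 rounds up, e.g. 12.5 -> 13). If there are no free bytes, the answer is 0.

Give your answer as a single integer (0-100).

Op 1: a = malloc(11) -> a = 0; heap: [0-10 ALLOC][11-36 FREE]
Op 2: a = realloc(a, 18) -> a = 0; heap: [0-17 ALLOC][18-36 FREE]
Op 3: b = malloc(10) -> b = 18; heap: [0-17 ALLOC][18-27 ALLOC][28-36 FREE]
Op 4: a = realloc(a, 16) -> a = 0; heap: [0-15 ALLOC][16-17 FREE][18-27 ALLOC][28-36 FREE]
Free blocks: [2 9] total_free=11 largest=9 -> 100*(11-9)/11 = 200/11 ≈ 18.182 -> rounds to 18

Answer: 18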